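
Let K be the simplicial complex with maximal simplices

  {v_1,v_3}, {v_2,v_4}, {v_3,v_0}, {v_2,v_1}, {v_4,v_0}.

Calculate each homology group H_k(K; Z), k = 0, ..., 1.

Fix the vertex order v_0 < v_1 < v_2 < v_3 < v_4 and write every simplex with vertices in increasing order. Then dim K = 1 and the simplices of K are:

  0-simplices (5): [v_0], [v_1], [v_2], [v_3], [v_4]
  1-simplices (5): [v_0,v_3], [v_0,v_4], [v_1,v_2], [v_1,v_3], [v_2,v_4]

Hence C_0 ≅ Z^5, C_1 ≅ Z^5.

The boundary map ∂_1: C_1 → C_0 is given by ∂[p,q] = [q] − [p].
The resulting 5×5 matrix has rank 4, and its Smith normal form has invariant factors (1,1,1,1).

From H_k ≅ ker(∂_k) / im(∂_{k+1}) we obtain:

  H_0: rank C_0 − rank ∂_1 = 5 − 4 = 1, and the invariant factors of ∂_1 are all 1, so H_0 ≅ Z.
  H_1: rank ker ∂_1 − rank ∂_2 = (5 − 4) − 0 = 1, and there is no ∂_2, so H_1 ≅ Z.

H_0 = Z,  H_1 = Z.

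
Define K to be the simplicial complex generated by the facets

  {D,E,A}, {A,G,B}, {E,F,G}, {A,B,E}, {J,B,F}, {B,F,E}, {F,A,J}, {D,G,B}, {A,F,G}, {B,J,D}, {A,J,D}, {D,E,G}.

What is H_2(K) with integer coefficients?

H_2 ≅ 0.

We work with the vertex ordering A < B < D < E < F < G < J. The simplices of K, each written with vertices in increasing order, are:

  0-simplices (7): A, B, D, E, F, G, J
  1-simplices (18): AB, AD, AE, AF, AG, AJ, BD, BE, BF, BG, BJ, DE, DG, DJ, EF, EG, FG, FJ
  2-simplices (12): ABE, ABG, ADE, ADJ, AFG, AFJ, BDG, BDJ, BEF, BFJ, DEG, EFG

so the chain groups are C_0 ≅ Z^7, C_1 ≅ Z^18, C_2 ≅ Z^12.

The boundary map ∂_1: C_1 → C_0 is given by ∂[p,q] = [q] − [p].
As a 7×18 matrix over Z this has rank 6, with invariant factors (1,1,1,1,1,1).

The boundary map ∂_2: C_2 → C_1 sends each 2-simplex [p,q,r] to [q,r] − [p,r] + [p,q]. For instance
  ∂AFJ = FJ − AJ + AF,
  ∂ADE = DE − AE + AD.
The resulting 18×12 matrix has rank 12, and its Smith normal form has invariant factors (1,1,1,1,1,1,1,1,1,1,1,2).

From H_k ≅ ker(∂_k) / im(∂_{k+1}) we obtain:

  H_2: rank ker ∂_2 − rank ∂_3 = (12 − 12) − 0 = 0, and there is no ∂_3, so H_2 = 0.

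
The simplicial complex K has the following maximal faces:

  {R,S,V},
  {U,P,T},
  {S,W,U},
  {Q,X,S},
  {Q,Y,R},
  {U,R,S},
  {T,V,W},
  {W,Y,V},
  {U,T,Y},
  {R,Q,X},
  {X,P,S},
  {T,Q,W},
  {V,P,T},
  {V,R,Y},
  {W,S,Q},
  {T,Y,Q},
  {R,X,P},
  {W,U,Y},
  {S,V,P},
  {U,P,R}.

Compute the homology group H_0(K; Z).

H_0 ≅ Z.

K has 10 vertices, 30 edges, 20 triangles.
rank ∂_0 = 0, rank ∂_1 = 9 ⇒ b_0 = 10 − 0 − 9 = 1; all invariant factors of ∂_1 are 1 so no torsion. So H_0 ≅ Z.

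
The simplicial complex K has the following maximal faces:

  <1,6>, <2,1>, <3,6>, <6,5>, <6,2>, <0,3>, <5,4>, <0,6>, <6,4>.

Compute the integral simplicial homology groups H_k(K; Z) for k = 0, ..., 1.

Take the total order 0 < 1 < 2 < 3 < 4 < 5 < 6 on the vertex set. Then K (dimension 1) consists of the simplices:

  0-simplices (7): [0], [1], [2], [3], [4], [5], [6]
  1-simplices (9): [0,3], [0,6], [1,2], [1,6], [2,6], [3,6], [4,5], [4,6], [5,6]

Hence C_0 ≅ Z^7, C_1 ≅ Z^9.

The boundary map ∂_1: C_1 → C_0 sends each edge [p,q] (with p < q) to q − p. For instance
  ∂[0,6] = [6] − [0].
This gives a 7×9 integer matrix of rank 6; reducing to Smith normal form yields diagonal entries (1,1,1,1,1,1).

Now H_k = ker ∂_k / im ∂_{k+1}, so:

  H_0: rank C_0 − rank ∂_1 = 7 − 6 = 1, and the invariant factors of ∂_1 are all 1, so H_0 = Z.
  H_1: rank ker ∂_1 − rank ∂_2 = (9 − 6) − 0 = 3, and there is no ∂_2, so H_1 = Z^3.

H_0 = Z,  H_1 = Z^3.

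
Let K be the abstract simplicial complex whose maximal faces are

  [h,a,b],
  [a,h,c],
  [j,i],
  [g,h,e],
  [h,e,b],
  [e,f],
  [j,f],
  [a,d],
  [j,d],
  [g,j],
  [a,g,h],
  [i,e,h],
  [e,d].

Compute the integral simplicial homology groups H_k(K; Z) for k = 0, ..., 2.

Fix the vertex order a < b < c < d < e < f < g < h < i < j and write every simplex with vertices in increasing order. Then dim K = 2 and the simplices of K are:

  0-simplices (10): a, b, c, d, e, f, g, h, i, j
  1-simplices (19): ab, ac, ad, ag, ah, be, bh, ch, de, dj, ef, eg, eh, ei, fj, gh, gj, hi, ij
  2-simplices (6): abh, ach, agh, beh, egh, ehi

giving chain groups C_0 ≅ Z^10, C_1 ≅ Z^19, C_2 ≅ Z^6.

The boundary map ∂_1: C_1 → C_0 maps an edge to its endpoints' difference, ∂[p,q] = q − p. For instance
  ∂fj = j − f.
The resulting 10×19 matrix has rank 9, and its Smith normal form has invariant factors (1,1,1,1,1,1,1,1,1).

∂_2: C_2 → C_1 sends each 2-simplex [p,q,r] to [q,r] − [p,r] + [p,q]. For instance
  ∂egh = gh − eh + eg,
  ∂agh = gh − ah + ag.
This gives a 19×6 integer matrix of rank 6; reducing to Smith normal form yields diagonal entries (1,1,1,1,1,1).

From H_k ≅ ker(∂_k) / im(∂_{k+1}) we obtain:

  H_0: rank C_0 − rank ∂_1 = 10 − 9 = 1, and the invariant factors of ∂_1 are all 1, so H_0 ≅ Z.
  H_1: rank ker ∂_1 − rank ∂_2 = (19 − 9) − 6 = 4, and the invariant factors of ∂_2 are all 1, so H_1 ≅ Z^4.
  H_2: rank ker ∂_2 − rank ∂_3 = (6 − 6) − 0 = 0, and there is no ∂_3, so H_2 ≅ 0.

As a check, the Euler characteristic is 10 − 19 + 6 = -3, which agrees with 1 − 4 + 0 = -3.

H_0 ≅ Z,  H_1 ≅ Z^4,  H_2 = 0.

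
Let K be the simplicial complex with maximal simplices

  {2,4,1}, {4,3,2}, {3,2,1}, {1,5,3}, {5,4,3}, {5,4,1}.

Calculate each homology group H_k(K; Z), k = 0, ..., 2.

H_0 ≅ Z,  H_1 = 0,  H_2 ≅ Z.

Fix the vertex order 1 < 2 < 3 < 4 < 5 and write every simplex with vertices in increasing order. Then dim K = 2 and the simplices of K are:

  0-simplices (5): [1], [2], [3], [4], [5]
  1-simplices (9): [1,2], [1,3], [1,4], [1,5], [2,3], [2,4], [3,4], [3,5], [4,5]
  2-simplices (6): [1,2,3], [1,2,4], [1,3,5], [1,4,5], [2,3,4], [3,4,5]

so the chain groups are C_0 ≅ Z^5, C_1 ≅ Z^9, C_2 ≅ Z^6.

∂_1: C_1 → C_0 maps an edge to its endpoints' difference, ∂[p,q] = q − p. For instance
  ∂[4,5] = [5] − [4].
As a 5×9 matrix over Z this has rank 4, with invariant factors (1,1,1,1).

∂_2: C_2 → C_1 sends each 2-simplex [p,q,r] to [q,r] − [p,r] + [p,q]. For instance
  ∂[1,2,3] = [2,3] − [1,3] + [1,2],
  ∂[2,3,4] = [3,4] − [2,4] + [2,3].
The resulting 9×6 matrix has rank 5, and its Smith normal form has invariant factors (1,1,1,1,1).

From H_k ≅ ker(∂_k) / im(∂_{k+1}) we obtain:

  H_0: rank C_0 − rank ∂_1 = 5 − 4 = 1, and the invariant factors of ∂_1 are all 1, so H_0 ≅ Z.
  H_1: rank ker ∂_1 − rank ∂_2 = (9 − 4) − 5 = 0, and the invariant factors of ∂_2 are all 1, so H_1 ≅ 0.
  H_2: rank ker ∂_2 − rank ∂_3 = (6 − 5) − 0 = 1, and there is no ∂_3, so H_2 ≅ Z.

As a check, the Euler characteristic is 5 − 9 + 6 = 2, which agrees with 1 − 0 + 1 = 2.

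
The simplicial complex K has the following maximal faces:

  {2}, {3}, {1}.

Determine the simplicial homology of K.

H_0 ≅ Z^3.

We work with the vertex ordering 1 < 2 < 3. The simplices of K, each written with vertices in increasing order, are:

  0-simplices (3): [1], [2], [3]

giving chain groups C_0 ≅ Z^3.

Computing H_k = (kernel of ∂_k) / (image of ∂_{k+1}):

  H_0: rank C_0 − rank ∂_1 = 3 − 0 = 3, and there is no ∂_1, so H_0 = Z^3.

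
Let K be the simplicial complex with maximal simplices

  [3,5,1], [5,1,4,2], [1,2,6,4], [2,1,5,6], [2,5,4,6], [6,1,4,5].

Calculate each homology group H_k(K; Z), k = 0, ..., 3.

We work with the vertex ordering 1 < 2 < 3 < 4 < 5 < 6. The simplices of K, each written with vertices in increasing order, are:

  0-simplices (6): [1], [2], [3], [4], [5], [6]
  1-simplices (12): [1,2], [1,3], [1,4], [1,5], [1,6], [2,4], [2,5], [2,6], [3,5], [4,5], [4,6], [5,6]
  2-simplices (11): [1,2,4], [1,2,5], [1,2,6], [1,3,5], [1,4,5], [1,4,6], [1,5,6], [2,4,5], [2,4,6], [2,5,6], [4,5,6]
  3-simplices (5): [1,2,4,5], [1,2,4,6], [1,2,5,6], [1,4,5,6], [2,4,5,6]

Hence C_0 ≅ Z^6, C_1 ≅ Z^12, C_2 ≅ Z^11, C_3 ≅ Z^5.

The boundary map ∂_1: C_1 → C_0 sends each edge [p,q] (with p < q) to q − p.
The resulting 6×12 matrix has rank 5, and its Smith normal form has invariant factors (1,1,1,1,1).

Boundary ∂_2: C_2 → C_1 sends each 2-simplex [p,q,r] to [q,r] − [p,r] + [p,q]. For instance
  ∂[1,4,6] = [4,6] − [1,6] + [1,4],
  ∂[2,5,6] = [5,6] − [2,6] + [2,5].
The 12×11 boundary matrix has rank 7 and Smith normal form diag(1,1,1,1,1,1,1).

Boundary ∂_3: C_3 → C_2 sends each 3-simplex σ to the alternating sum Σ_i (−1)^i (σ with its i-th vertex removed). For instance
  ∂[1,2,4,6] = [2,4,6] − [1,4,6] + [1,2,6] − [1,2,4],
  ∂[1,4,5,6] = [4,5,6] − [1,5,6] + [1,4,6] − [1,4,5].
The 11×5 boundary matrix has rank 4 and Smith normal form diag(1,1,1,1).

Now H_k = ker ∂_k / im ∂_{k+1}, so:

  H_0: rank C_0 − rank ∂_1 = 6 − 5 = 1, and the invariant factors of ∂_1 are all 1, so H_0 ≅ Z.
  H_1: rank ker ∂_1 − rank ∂_2 = (12 − 5) − 7 = 0, and the invariant factors of ∂_2 are all 1, so H_1 ≅ 0.
  H_2: rank ker ∂_2 − rank ∂_3 = (11 − 7) − 4 = 0, and the invariant factors of ∂_3 are all 1, so H_2 ≅ 0.
  H_3: rank ker ∂_3 − rank ∂_4 = (5 − 4) − 0 = 1, and there is no ∂_4, so H_3 ≅ Z.

As a check, the Euler characteristic is 6 − 12 + 11 − 5 = 0, which agrees with 1 − 0 + 0 − 1 = 0.

H_0 = Z,  H_1 = 0,  H_2 = 0,  H_3 = Z.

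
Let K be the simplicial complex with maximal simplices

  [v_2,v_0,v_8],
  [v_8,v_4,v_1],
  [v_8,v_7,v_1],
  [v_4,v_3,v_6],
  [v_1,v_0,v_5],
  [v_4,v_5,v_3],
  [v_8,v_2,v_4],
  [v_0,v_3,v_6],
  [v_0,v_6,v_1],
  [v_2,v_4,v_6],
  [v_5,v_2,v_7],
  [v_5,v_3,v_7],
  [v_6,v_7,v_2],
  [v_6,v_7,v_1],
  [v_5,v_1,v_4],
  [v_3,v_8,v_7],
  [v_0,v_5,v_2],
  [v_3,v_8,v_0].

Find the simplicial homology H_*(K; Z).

We work with the vertex ordering v_0 < v_1 < v_2 < v_3 < v_4 < v_5 < v_6 < v_7 < v_8. The simplices of K, each written with vertices in increasing order, are:

  0-simplices (9): [v_0], [v_1], [v_2], [v_3], [v_4], [v_5], [v_6], [v_7], [v_8]
  1-simplices (27): (27 of them)
  2-simplices (18): (18 of them)

so the chain groups are C_0 ≅ Z^9, C_1 ≅ Z^27, C_2 ≅ Z^18.

The boundary map ∂_1: C_1 → C_0 maps an edge to its endpoints' difference, ∂[p,q] = q − p. For instance
  ∂[v_2,v_5] = [v_5] − [v_2].
The 9×27 boundary matrix has rank 8 and Smith normal form diag(1,1,1,1,1,1,1,1).

The boundary map ∂_2: C_2 → C_1 maps a triangle to the signed sum of its edges. For instance
  ∂[v_0,v_1,v_5] = [v_1,v_5] − [v_0,v_5] + [v_0,v_1],
  ∂[v_1,v_4,v_8] = [v_4,v_8] − [v_1,v_8] + [v_1,v_4].
This gives a 27×18 integer matrix of rank 17; reducing to Smith normal form yields diagonal entries (1,1,1,1,1,1,1,1,1,1,1,1,1,1,1,1,1).

Reading off H_k = ker ∂_k / im ∂_{k+1}:

  H_0: rank C_0 − rank ∂_1 = 9 − 8 = 1, and the invariant factors of ∂_1 are all 1, so H_0 ≅ Z.
  H_1: rank ker ∂_1 − rank ∂_2 = (27 − 8) − 17 = 2, and the invariant factors of ∂_2 are all 1, so H_1 ≅ Z^2.
  H_2: rank ker ∂_2 − rank ∂_3 = (18 − 17) − 0 = 1, and there is no ∂_3, so H_2 ≅ Z.

(K is a triangulation of the torus T^2.)

H_0 ≅ Z,  H_1 ≅ Z^2,  H_2 ≅ Z.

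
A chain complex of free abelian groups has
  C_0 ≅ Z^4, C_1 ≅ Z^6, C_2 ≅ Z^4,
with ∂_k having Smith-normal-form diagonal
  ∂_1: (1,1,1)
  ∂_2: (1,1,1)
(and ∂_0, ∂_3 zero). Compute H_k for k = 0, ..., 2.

H_0: b_0 = 4 − 0 − 3 = 1; torsion from ∂_1 factors > 1: none. So H_0 ≅ Z.
H_1: b_1 = 6 − 3 − 3 = 0; torsion from ∂_2 factors > 1: none. So H_1 ≅ 0.
H_2: b_2 = 4 − 3 − 0 = 1; torsion from ∂_3 factors > 1: none. So H_2 ≅ Z.

H_0 ≅ Z,  H_1 = 0,  H_2 ≅ Z.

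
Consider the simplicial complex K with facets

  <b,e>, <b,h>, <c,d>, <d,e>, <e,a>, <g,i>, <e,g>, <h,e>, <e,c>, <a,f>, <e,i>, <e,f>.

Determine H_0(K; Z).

Order the vertices as a < b < c < d < e < f < g < h < i. Listing each simplex with vertices in this order, K has dimension 1 with simplices:

  0-simplices (9): a, b, c, d, e, f, g, h, i
  1-simplices (12): ae, af, be, bh, cd, ce, de, ef, eg, eh, ei, gi

so the chain groups are C_0 ≅ Z^9, C_1 ≅ Z^12.

Boundary ∂_1: C_1 → C_0 is given by ∂[p,q] = [q] − [p]. For instance
  ∂gi = i − g.
As a 9×12 matrix over Z this has rank 8, with invariant factors (1,1,1,1,1,1,1,1).

Computing H_k = (kernel of ∂_k) / (image of ∂_{k+1}):

  H_0: rank C_0 − rank ∂_1 = 9 − 8 = 1, and the invariant factors of ∂_1 are all 1, so H_0 = Z.

H_0 ≅ Z.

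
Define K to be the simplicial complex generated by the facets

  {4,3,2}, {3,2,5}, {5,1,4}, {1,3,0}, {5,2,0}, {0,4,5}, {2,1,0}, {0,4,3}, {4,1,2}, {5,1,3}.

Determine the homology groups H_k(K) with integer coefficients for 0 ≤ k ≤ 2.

We work with the vertex ordering 0 < 1 < 2 < 3 < 4 < 5. The simplices of K, each written with vertices in increasing order, are:

  0-simplices (6): [0], [1], [2], [3], [4], [5]
  1-simplices (15): [0,1], [0,2], [0,3], [0,4], [0,5], [1,2], [1,3], [1,4], [1,5], [2,3], [2,4], [2,5], [3,4], [3,5], [4,5]
  2-simplices (10): [0,1,2], [0,1,3], [0,2,5], [0,3,4], [0,4,5], [1,2,4], [1,3,5], [1,4,5], [2,3,4], [2,3,5]

giving chain groups C_0 ≅ Z^6, C_1 ≅ Z^15, C_2 ≅ Z^10.

∂_1: C_1 → C_0 sends each edge [p,q] (with p < q) to q − p.
This gives a 6×15 integer matrix of rank 5; reducing to Smith normal form yields diagonal entries (1,1,1,1,1).

The boundary map ∂_2: C_2 → C_1 acts by ∂[p,q,r] = [q,r] − [p,r] + [p,q]. For instance
  ∂[0,1,2] = [1,2] − [0,2] + [0,1],
  ∂[1,3,5] = [3,5] − [1,5] + [1,3].
The 15×10 boundary matrix has rank 10 and Smith normal form diag(1,1,1,1,1,1,1,1,1,2).

Computing H_k = (kernel of ∂_k) / (image of ∂_{k+1}):

  H_0: rank C_0 − rank ∂_1 = 6 − 5 = 1, and the invariant factors of ∂_1 are all 1, so H_0 ≅ Z.
  H_1: rank ker ∂_1 − rank ∂_2 = (15 − 5) − 10 = 0, and ∂_2 has invariant factor 2 > 1, so H_1 ≅ Z/2.
  H_2: rank ker ∂_2 − rank ∂_3 = (10 − 10) − 0 = 0, and there is no ∂_3, so H_2 ≅ 0.

H_0 ≅ Z,  H_1 ≅ Z/2,  H_2 = 0.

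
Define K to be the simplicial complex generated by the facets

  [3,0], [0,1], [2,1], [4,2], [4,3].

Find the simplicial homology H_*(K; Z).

Fix the vertex order 0 < 1 < 2 < 3 < 4 and write every simplex with vertices in increasing order. Then dim K = 1 and the simplices of K are:

  0-simplices (5): [0], [1], [2], [3], [4]
  1-simplices (5): [0,1], [0,3], [1,2], [2,4], [3,4]

so the chain groups are C_0 ≅ Z^5, C_1 ≅ Z^5.

Boundary ∂_1: C_1 → C_0 maps an edge to its endpoints' difference, ∂[p,q] = q − p. For instance
  ∂[0,1] = [1] − [0].
This gives a 5×5 integer matrix of rank 4; reducing to Smith normal form yields diagonal entries (1,1,1,1).

From H_k ≅ ker(∂_k) / im(∂_{k+1}) we obtain:

  H_0: rank C_0 − rank ∂_1 = 5 − 4 = 1, and the invariant factors of ∂_1 are all 1, so H_0 = Z.
  H_1: rank ker ∂_1 − rank ∂_2 = (5 − 4) − 0 = 1, and there is no ∂_2, so H_1 = Z.

H_0 ≅ Z,  H_1 ≅ Z.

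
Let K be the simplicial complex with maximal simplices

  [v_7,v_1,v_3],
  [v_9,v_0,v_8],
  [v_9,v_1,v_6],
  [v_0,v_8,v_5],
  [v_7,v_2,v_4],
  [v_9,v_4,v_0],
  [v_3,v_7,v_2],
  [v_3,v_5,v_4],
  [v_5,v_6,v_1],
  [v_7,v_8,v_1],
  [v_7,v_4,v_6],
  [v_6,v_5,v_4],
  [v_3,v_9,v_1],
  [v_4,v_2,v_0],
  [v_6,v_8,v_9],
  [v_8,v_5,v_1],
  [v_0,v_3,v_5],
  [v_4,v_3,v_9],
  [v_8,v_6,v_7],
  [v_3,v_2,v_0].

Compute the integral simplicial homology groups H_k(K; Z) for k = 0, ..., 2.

H_0 = Z,  H_1 = Z ⊕ Z/2,  H_2 = 0.

Take the total order v_0 < v_1 < v_2 < v_3 < v_4 < v_5 < v_6 < v_7 < v_8 < v_9 on the vertex set. Then K (dimension 2) consists of the simplices:

  0-simplices (10): [v_0], [v_1], [v_2], [v_3], [v_4], [v_5], [v_6], [v_7], [v_8], [v_9]
  1-simplices (30): (30 of them)
  2-simplices (20): (20 of them)

Hence C_0 ≅ Z^10, C_1 ≅ Z^30, C_2 ≅ Z^20.

∂_1: C_1 → C_0 sends each edge [p,q] (with p < q) to q − p. For instance
  ∂[v_2,v_4] = [v_4] − [v_2].
The resulting 10×30 matrix has rank 9, and its Smith normal form has invariant factors (1,1,1,1,1,1,1,1,1).

∂_2: C_2 → C_1 maps a triangle to the signed sum of its edges. For instance
  ∂[v_6,v_7,v_8] = [v_7,v_8] − [v_6,v_8] + [v_6,v_7],
  ∂[v_2,v_3,v_7] = [v_3,v_7] − [v_2,v_7] + [v_2,v_3].
As a 30×20 matrix over Z this has rank 20, with invariant factors (1,1,1,1,1,1,1,1,1,1,1,1,1,1,1,1,1,1,1,2).

From H_k ≅ ker(∂_k) / im(∂_{k+1}) we obtain:

  H_0: rank C_0 − rank ∂_1 = 10 − 9 = 1, and the invariant factors of ∂_1 are all 1, so H_0 ≅ Z.
  H_1: rank ker ∂_1 − rank ∂_2 = (30 − 9) − 20 = 1, and ∂_2 has invariant factor 2 > 1, so H_1 ≅ Z ⊕ Z/2.
  H_2: rank ker ∂_2 − rank ∂_3 = (20 − 20) − 0 = 0, and there is no ∂_3, so H_2 ≅ 0.

As a check, the Euler characteristic is 10 − 30 + 20 = 0, which agrees with 1 − 1 + 0 = 0.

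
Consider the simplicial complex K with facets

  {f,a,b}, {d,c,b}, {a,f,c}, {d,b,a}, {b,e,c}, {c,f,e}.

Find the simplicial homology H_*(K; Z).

We work with the vertex ordering a < b < c < d < e < f. The simplices of K, each written with vertices in increasing order, are:

  0-simplices (6): a, b, c, d, e, f
  1-simplices (12): ab, ac, ad, af, bc, bd, be, bf, cd, ce, cf, ef
  2-simplices (6): abd, abf, acf, bcd, bce, cef

Hence C_0 ≅ Z^6, C_1 ≅ Z^12, C_2 ≅ Z^6.

∂_1: C_1 → C_0 sends each edge [p,q] (with p < q) to q − p. For instance
  ∂bf = f − b.
As a 6×12 matrix over Z this has rank 5, with invariant factors (1,1,1,1,1).

∂_2: C_2 → C_1 sends each 2-simplex [p,q,r] to [q,r] − [p,r] + [p,q]. For instance
  ∂abf = bf − af + ab,
  ∂bcd = cd − bd + bc.
This gives a 12×6 integer matrix of rank 6; reducing to Smith normal form yields diagonal entries (1,1,1,1,1,1).

Computing H_k = (kernel of ∂_k) / (image of ∂_{k+1}):

  H_0: rank C_0 − rank ∂_1 = 6 − 5 = 1, and the invariant factors of ∂_1 are all 1, so H_0 ≅ Z.
  H_1: rank ker ∂_1 − rank ∂_2 = (12 − 5) − 6 = 1, and the invariant factors of ∂_2 are all 1, so H_1 ≅ Z.
  H_2: rank ker ∂_2 − rank ∂_3 = (6 − 6) − 0 = 0, and there is no ∂_3, so H_2 ≅ 0.

As a check, the Euler characteristic is 6 − 12 + 6 = 0, which agrees with 1 − 1 + 0 = 0.

H_0 ≅ Z,  H_1 ≅ Z,  H_2 = 0.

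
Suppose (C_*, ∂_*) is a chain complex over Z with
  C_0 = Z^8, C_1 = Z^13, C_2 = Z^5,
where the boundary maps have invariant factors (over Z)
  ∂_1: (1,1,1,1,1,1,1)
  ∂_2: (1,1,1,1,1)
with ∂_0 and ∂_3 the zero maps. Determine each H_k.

H_0 ≅ Z,  H_1 ≅ Z,  H_2 = 0.

H_0: b_0 = 8 − 0 − 7 = 1; torsion from ∂_1 factors > 1: none. So H_0 ≅ Z.
H_1: b_1 = 13 − 7 − 5 = 1; torsion from ∂_2 factors > 1: none. So H_1 ≅ Z.
H_2: b_2 = 5 − 5 − 0 = 0; torsion from ∂_3 factors > 1: none. So H_2 ≅ 0.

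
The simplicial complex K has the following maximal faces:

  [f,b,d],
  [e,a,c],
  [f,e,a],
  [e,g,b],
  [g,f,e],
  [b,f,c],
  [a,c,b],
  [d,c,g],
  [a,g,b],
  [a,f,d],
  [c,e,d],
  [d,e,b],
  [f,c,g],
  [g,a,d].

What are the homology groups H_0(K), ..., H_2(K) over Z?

H_0 = Z,  H_1 = Z^2,  H_2 = Z.

Order the vertices as a < b < c < d < e < f < g. Listing each simplex with vertices in this order, K has dimension 2 with simplices:

  0-simplices (7): a, b, c, d, e, f, g
  1-simplices (21): ab, ac, ad, ae, af, ag, bc, bd, be, bf, bg, cd, ce, cf, cg, de, df, dg, ef, eg, fg
  2-simplices (14): abc, abg, ace, adf, adg, aef, bcf, bde, bdf, beg, cde, cdg, cfg, efg

giving chain groups C_0 ≅ Z^7, C_1 ≅ Z^21, C_2 ≅ Z^14.

The boundary map ∂_1: C_1 → C_0 is given by ∂[p,q] = [q] − [p].
The 7×21 boundary matrix has rank 6 and Smith normal form diag(1,1,1,1,1,1).

Boundary ∂_2: C_2 → C_1 acts by ∂[p,q,r] = [q,r] − [p,r] + [p,q]. For instance
  ∂bde = de − be + bd,
  ∂cfg = fg − cg + cf.
The resulting 21×14 matrix has rank 13, and its Smith normal form has invariant factors (1,1,1,1,1,1,1,1,1,1,1,1,1).

Computing H_k = (kernel of ∂_k) / (image of ∂_{k+1}):

  H_0: rank C_0 − rank ∂_1 = 7 − 6 = 1, and the invariant factors of ∂_1 are all 1, so H_0 ≅ Z.
  H_1: rank ker ∂_1 − rank ∂_2 = (21 − 6) − 13 = 2, and the invariant factors of ∂_2 are all 1, so H_1 ≅ Z^2.
  H_2: rank ker ∂_2 − rank ∂_3 = (14 − 13) − 0 = 1, and there is no ∂_3, so H_2 ≅ Z.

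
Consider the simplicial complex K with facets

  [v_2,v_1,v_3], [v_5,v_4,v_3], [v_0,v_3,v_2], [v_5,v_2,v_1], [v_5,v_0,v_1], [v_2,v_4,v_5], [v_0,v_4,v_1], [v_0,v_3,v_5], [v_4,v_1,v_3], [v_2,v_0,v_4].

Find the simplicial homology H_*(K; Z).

H_0 = Z,  H_1 = Z/2,  H_2 = 0.

K has 6 vertices, 15 edges, 10 triangles.
rank ∂_0 = 0, rank ∂_1 = 5 ⇒ b_0 = 6 − 0 − 5 = 1; all invariant factors of ∂_1 are 1 so no torsion. So H_0 = Z.
rank ∂_1 = 5, rank ∂_2 = 10 ⇒ b_1 = 15 − 5 − 10 = 0; ∂_2 has invariant factor(s) [2] giving torsion. So H_1 = Z/2.
rank ∂_2 = 10, rank ∂_3 = 0 ⇒ b_2 = 10 − 10 − 0 = 0. So H_2 = 0.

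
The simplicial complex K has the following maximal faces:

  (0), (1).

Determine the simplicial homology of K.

Take the total order 0 < 1 on the vertex set. Then K (dimension 0) consists of the simplices:

  0-simplices (2): [0], [1]

giving chain groups C_0 ≅ Z^2.

Computing H_k = (kernel of ∂_k) / (image of ∂_{k+1}):

  H_0: rank C_0 − rank ∂_1 = 2 − 0 = 2, and there is no ∂_1, so H_0 ≅ Z^2.

H_0 = Z^2.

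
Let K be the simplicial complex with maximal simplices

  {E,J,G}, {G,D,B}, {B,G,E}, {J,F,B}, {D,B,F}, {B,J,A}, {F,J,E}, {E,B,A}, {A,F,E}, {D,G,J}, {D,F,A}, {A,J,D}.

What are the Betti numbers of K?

b_0 = 1, b_1 = 0, b_2 = 0.

We work with the vertex ordering A < B < D < E < F < G < J. The simplices of K, each written with vertices in increasing order, are:

  0-simplices (7): A, B, D, E, F, G, J
  1-simplices (18): AB, AD, AE, AF, AJ, BD, BE, BF, BG, BJ, DF, DG, DJ, EF, EG, EJ, FJ, GJ
  2-simplices (12): ABE, ABJ, ADF, ADJ, AEF, BDF, BDG, BEG, BFJ, DGJ, EFJ, EGJ

Hence C_0 ≅ Z^7, C_1 ≅ Z^18, C_2 ≅ Z^12.

∂_1: C_1 → C_0 is given by ∂[p,q] = [q] − [p].
The 7×18 boundary matrix has rank 6 and Smith normal form diag(1,1,1,1,1,1).

∂_2: C_2 → C_1 acts by ∂[p,q,r] = [q,r] − [p,r] + [p,q]. For instance
  ∂BDG = DG − BG + BD,
  ∂BFJ = FJ − BJ + BF.
This gives a 18×12 integer matrix of rank 12; reducing to Smith normal form yields diagonal entries (1,1,1,1,1,1,1,1,1,1,1,2).

From H_k ≅ ker(∂_k) / im(∂_{k+1}) we obtain:

  H_0: rank C_0 − rank ∂_1 = 7 − 6 = 1, and the invariant factors of ∂_1 are all 1, so H_0 = Z.
  H_1: rank ker ∂_1 − rank ∂_2 = (18 − 6) − 12 = 0, and ∂_2 has invariant factor 2 > 1, so H_1 = Z/2.
  H_2: rank ker ∂_2 − rank ∂_3 = (12 − 12) − 0 = 0, and there is no ∂_3, so H_2 = 0.

As a check, the Euler characteristic is 7 − 18 + 12 = 1, which agrees with 1 − 0 + 0 = 1.
(K is a triangulation of the real projective plane RP^2.)

Hence the Betti numbers are b_0 = 1, b_1 = 0, b_2 = 0.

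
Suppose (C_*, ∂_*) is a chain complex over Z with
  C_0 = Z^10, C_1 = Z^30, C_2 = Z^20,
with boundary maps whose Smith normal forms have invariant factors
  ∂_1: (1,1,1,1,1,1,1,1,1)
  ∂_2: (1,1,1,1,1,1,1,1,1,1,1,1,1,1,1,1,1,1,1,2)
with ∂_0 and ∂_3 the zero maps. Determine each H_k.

H_0: b_0 = 10 − 0 − 9 = 1; torsion from ∂_1 factors > 1: none. So H_0 ≅ Z.
H_1: b_1 = 30 − 9 − 20 = 1; torsion from ∂_2 factors > 1: [2]. So H_1 ≅ Z ⊕ Z/2Z.
H_2: b_2 = 20 − 20 − 0 = 0; torsion from ∂_3 factors > 1: none. So H_2 ≅ 0.

H_0 ≅ Z,  H_1 ≅ Z ⊕ Z/2Z,  H_2 = 0.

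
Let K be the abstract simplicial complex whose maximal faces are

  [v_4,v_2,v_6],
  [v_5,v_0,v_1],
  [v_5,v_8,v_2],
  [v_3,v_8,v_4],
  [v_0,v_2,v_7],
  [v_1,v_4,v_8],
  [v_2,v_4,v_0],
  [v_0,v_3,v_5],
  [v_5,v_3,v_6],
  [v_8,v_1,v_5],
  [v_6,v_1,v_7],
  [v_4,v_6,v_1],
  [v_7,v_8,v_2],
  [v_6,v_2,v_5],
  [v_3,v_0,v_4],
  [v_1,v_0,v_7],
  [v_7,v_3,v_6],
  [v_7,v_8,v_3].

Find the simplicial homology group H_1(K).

Take the total order v_0 < v_1 < v_2 < v_3 < v_4 < v_5 < v_6 < v_7 < v_8 on the vertex set. Then K (dimension 2) consists of the simplices:

  0-simplices (9): [v_0], [v_1], [v_2], [v_3], [v_4], [v_5], [v_6], [v_7], [v_8]
  1-simplices (27): (27 of them)
  2-simplices (18): (18 of them)

giving chain groups C_0 ≅ Z^9, C_1 ≅ Z^27, C_2 ≅ Z^18.

∂_1: C_1 → C_0 sends each edge [p,q] (with p < q) to q − p. For instance
  ∂[v_2,v_4] = [v_4] − [v_2].
As a 9×27 matrix over Z this has rank 8, with invariant factors (1,1,1,1,1,1,1,1).

Boundary ∂_2: C_2 → C_1 sends each 2-simplex [p,q,r] to [q,r] − [p,r] + [p,q]. For instance
  ∂[v_0,v_1,v_5] = [v_1,v_5] − [v_0,v_5] + [v_0,v_1],
  ∂[v_0,v_3,v_5] = [v_3,v_5] − [v_0,v_5] + [v_0,v_3].
The resulting 27×18 matrix has rank 17, and its Smith normal form has invariant factors (1,1,1,1,1,1,1,1,1,1,1,1,1,1,1,1,1).

Reading off H_k = ker ∂_k / im ∂_{k+1}:

  H_1: rank ker ∂_1 − rank ∂_2 = (27 − 8) − 17 = 2, and the invariant factors of ∂_2 are all 1, so H_1 ≅ Z^2.

(K is a triangulation of the torus T^2.)

H_1 = Z^2.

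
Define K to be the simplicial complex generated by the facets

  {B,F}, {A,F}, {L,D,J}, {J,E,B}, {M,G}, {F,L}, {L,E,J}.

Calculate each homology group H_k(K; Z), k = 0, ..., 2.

Order the vertices as A < B < D < E < F < G < J < L < M. Listing each simplex with vertices in this order, K has dimension 2 with simplices:

  0-simplices (9): A, B, D, E, F, G, J, L, M
  1-simplices (11): AF, BE, BF, BJ, DJ, DL, EJ, EL, FL, GM, JL
  2-simplices (3): BEJ, DJL, EJL

so the chain groups are C_0 ≅ Z^9, C_1 ≅ Z^11, C_2 ≅ Z^3.

The boundary map ∂_1: C_1 → C_0 maps an edge to its endpoints' difference, ∂[p,q] = q − p. For instance
  ∂BJ = J − B.
This gives a 9×11 integer matrix of rank 7; reducing to Smith normal form yields diagonal entries (1,1,1,1,1,1,1).

The boundary map ∂_2: C_2 → C_1 maps a triangle to the signed sum of its edges. For instance
  ∂DJL = JL − DL + DJ,
  ∂EJL = JL − EL + EJ.
This gives a 11×3 integer matrix of rank 3; reducing to Smith normal form yields diagonal entries (1,1,1).

Now H_k = ker ∂_k / im ∂_{k+1}, so:

  H_0: rank C_0 − rank ∂_1 = 9 − 7 = 2, and the invariant factors of ∂_1 are all 1, so H_0 ≅ Z^2.
  H_1: rank ker ∂_1 − rank ∂_2 = (11 − 7) − 3 = 1, and the invariant factors of ∂_2 are all 1, so H_1 ≅ Z.
  H_2: rank ker ∂_2 − rank ∂_3 = (3 − 3) − 0 = 0, and there is no ∂_3, so H_2 ≅ 0.

As a check, the Euler characteristic is 9 − 11 + 3 = 1, which agrees with 2 − 1 + 0 = 1.

H_0 = Z^2,  H_1 = Z,  H_2 = 0.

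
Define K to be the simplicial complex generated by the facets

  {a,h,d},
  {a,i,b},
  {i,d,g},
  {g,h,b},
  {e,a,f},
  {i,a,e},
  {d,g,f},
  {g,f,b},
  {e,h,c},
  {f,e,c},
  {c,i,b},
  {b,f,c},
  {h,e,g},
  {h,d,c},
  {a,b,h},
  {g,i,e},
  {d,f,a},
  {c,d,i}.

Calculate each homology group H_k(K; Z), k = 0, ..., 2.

Order the vertices as a < b < c < d < e < f < g < h < i. Listing each simplex with vertices in this order, K has dimension 2 with simplices:

  0-simplices (9): a, b, c, d, e, f, g, h, i
  1-simplices (27): ab, ad, ae, af, ah, ai, bc, bf, bg, bh, bi, cd, ce, cf, ch, ci, df, dg, dh, di, ef, eg, eh, ei, fg, gh, gi
  2-simplices (18): abh, abi, adf, adh, aef, aei, bcf, bci, bfg, bgh, cdh, cdi, cef, ceh, dfg, dgi, egh, egi

so the chain groups are C_0 ≅ Z^9, C_1 ≅ Z^27, C_2 ≅ Z^18.

∂_1: C_1 → C_0 is given by ∂[p,q] = [q] − [p]. For instance
  ∂ch = h − c.
This gives a 9×27 integer matrix of rank 8; reducing to Smith normal form yields diagonal entries (1,1,1,1,1,1,1,1).

Boundary ∂_2: C_2 → C_1 acts by ∂[p,q,r] = [q,r] − [p,r] + [p,q]. For instance
  ∂cdh = dh − ch + cd,
  ∂dgi = gi − di + dg.
As a 27×18 matrix over Z this has rank 17, with invariant factors (1,1,1,1,1,1,1,1,1,1,1,1,1,1,1,1,1).

Now H_k = ker ∂_k / im ∂_{k+1}, so:

  H_0: rank C_0 − rank ∂_1 = 9 − 8 = 1, and the invariant factors of ∂_1 are all 1, so H_0 = Z.
  H_1: rank ker ∂_1 − rank ∂_2 = (27 − 8) − 17 = 2, and the invariant factors of ∂_2 are all 1, so H_1 = Z^2.
  H_2: rank ker ∂_2 − rank ∂_3 = (18 − 17) − 0 = 1, and there is no ∂_3, so H_2 = Z.

H_0 ≅ Z,  H_1 ≅ Z^2,  H_2 ≅ Z.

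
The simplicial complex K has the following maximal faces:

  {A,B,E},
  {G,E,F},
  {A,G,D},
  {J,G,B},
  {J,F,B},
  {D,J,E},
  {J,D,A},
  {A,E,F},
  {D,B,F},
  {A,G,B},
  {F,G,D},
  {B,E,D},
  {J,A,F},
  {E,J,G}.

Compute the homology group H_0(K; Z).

H_0 ≅ Z.

Order the vertices as A < B < D < E < F < G < J. Listing each simplex with vertices in this order, K has dimension 2 with simplices:

  0-simplices (7): A, B, D, E, F, G, J
  1-simplices (21): AB, AD, AE, AF, AG, AJ, BD, BE, BF, BG, BJ, DE, DF, DG, DJ, EF, EG, EJ, FG, FJ, GJ
  2-simplices (14): ABE, ABG, ADG, ADJ, AEF, AFJ, BDE, BDF, BFJ, BGJ, DEJ, DFG, EFG, EGJ

giving chain groups C_0 ≅ Z^7, C_1 ≅ Z^21, C_2 ≅ Z^14.

Boundary ∂_1: C_1 → C_0 sends each edge [p,q] (with p < q) to q − p. For instance
  ∂BD = D − B.
The 7×21 boundary matrix has rank 6 and Smith normal form diag(1,1,1,1,1,1).

∂_2: C_2 → C_1 acts by ∂[p,q,r] = [q,r] − [p,r] + [p,q]. For instance
  ∂BFJ = FJ − BJ + BF,
  ∂DEJ = EJ − DJ + DE.
This gives a 21×14 integer matrix of rank 13; reducing to Smith normal form yields diagonal entries (1,1,1,1,1,1,1,1,1,1,1,1,1).

From H_k ≅ ker(∂_k) / im(∂_{k+1}) we obtain:

  H_0: rank C_0 − rank ∂_1 = 7 − 6 = 1, and the invariant factors of ∂_1 are all 1, so H_0 ≅ Z.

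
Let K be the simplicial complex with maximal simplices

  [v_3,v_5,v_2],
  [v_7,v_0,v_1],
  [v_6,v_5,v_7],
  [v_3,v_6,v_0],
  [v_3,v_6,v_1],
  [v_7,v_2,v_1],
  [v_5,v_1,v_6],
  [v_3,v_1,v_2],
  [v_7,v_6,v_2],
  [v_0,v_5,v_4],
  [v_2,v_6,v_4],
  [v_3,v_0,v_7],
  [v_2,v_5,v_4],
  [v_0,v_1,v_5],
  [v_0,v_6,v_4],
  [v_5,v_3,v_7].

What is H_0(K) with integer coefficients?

K has 8 vertices, 24 edges, 16 triangles.
rank ∂_0 = 0, rank ∂_1 = 7 ⇒ b_0 = 8 − 0 − 7 = 1; all invariant factors of ∂_1 are 1 so no torsion. So H_0 ≅ Z.

H_0 = Z.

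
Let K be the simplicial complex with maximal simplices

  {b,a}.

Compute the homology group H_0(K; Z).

K has 2 vertices, 1 edge.
rank ∂_0 = 0, rank ∂_1 = 1 ⇒ b_0 = 2 − 0 − 1 = 1; all invariant factors of ∂_1 are 1 so no torsion. So H_0 = Z.

H_0 = Z.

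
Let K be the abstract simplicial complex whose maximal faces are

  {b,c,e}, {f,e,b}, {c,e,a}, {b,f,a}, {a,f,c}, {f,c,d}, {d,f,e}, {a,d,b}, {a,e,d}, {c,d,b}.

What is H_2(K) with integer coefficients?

H_2 = 0.

We work with the vertex ordering a < b < c < d < e < f. The simplices of K, each written with vertices in increasing order, are:

  0-simplices (6): a, b, c, d, e, f
  1-simplices (15): ab, ac, ad, ae, af, bc, bd, be, bf, cd, ce, cf, de, df, ef
  2-simplices (10): abd, abf, ace, acf, ade, bcd, bce, bef, cdf, def

so the chain groups are C_0 ≅ Z^6, C_1 ≅ Z^15, C_2 ≅ Z^10.

∂_1: C_1 → C_0 maps an edge to its endpoints' difference, ∂[p,q] = q − p.
The resulting 6×15 matrix has rank 5, and its Smith normal form has invariant factors (1,1,1,1,1).

Boundary ∂_2: C_2 → C_1 acts by ∂[p,q,r] = [q,r] − [p,r] + [p,q]. For instance
  ∂acf = cf − af + ac,
  ∂bef = ef − bf + be.
The resulting 15×10 matrix has rank 10, and its Smith normal form has invariant factors (1,1,1,1,1,1,1,1,1,2).

From H_k ≅ ker(∂_k) / im(∂_{k+1}) we obtain:

  H_2: rank ker ∂_2 − rank ∂_3 = (10 − 10) − 0 = 0, and there is no ∂_3, so H_2 = 0.

(K is a triangulation of the real projective plane RP^2.)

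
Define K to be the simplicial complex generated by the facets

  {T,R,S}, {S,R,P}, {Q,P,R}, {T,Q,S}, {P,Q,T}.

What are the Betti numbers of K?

We work with the vertex ordering P < Q < R < S < T. The simplices of K, each written with vertices in increasing order, are:

  0-simplices (5): P, Q, R, S, T
  1-simplices (10): PQ, PR, PS, PT, QR, QS, QT, RS, RT, ST
  2-simplices (5): PQR, PQT, PRS, QST, RST

giving chain groups C_0 ≅ Z^5, C_1 ≅ Z^10, C_2 ≅ Z^5.

∂_1: C_1 → C_0 maps an edge to its endpoints' difference, ∂[p,q] = q − p.
This gives a 5×10 integer matrix of rank 4; reducing to Smith normal form yields diagonal entries (1,1,1,1).

∂_2: C_2 → C_1 maps a triangle to the signed sum of its edges. For instance
  ∂PQR = QR − PR + PQ,
  ∂RST = ST − RT + RS.
The resulting 10×5 matrix has rank 5, and its Smith normal form has invariant factors (1,1,1,1,1).

Now H_k = ker ∂_k / im ∂_{k+1}, so:

  H_0: rank C_0 − rank ∂_1 = 5 − 4 = 1, and the invariant factors of ∂_1 are all 1, so H_0 ≅ Z.
  H_1: rank ker ∂_1 − rank ∂_2 = (10 − 4) − 5 = 1, and the invariant factors of ∂_2 are all 1, so H_1 ≅ Z.
  H_2: rank ker ∂_2 − rank ∂_3 = (5 − 5) − 0 = 0, and there is no ∂_3, so H_2 ≅ 0.

(K is a triangulation of the Möbius band.)

Hence the Betti numbers are b_0 = 1, b_1 = 1, b_2 = 0.

b_0 = 1, b_1 = 1, b_2 = 0.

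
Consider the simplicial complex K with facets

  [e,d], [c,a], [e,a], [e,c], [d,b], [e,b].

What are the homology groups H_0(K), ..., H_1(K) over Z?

H_0 = Z,  H_1 = Z^2.

K has 5 vertices, 6 edges.
rank ∂_0 = 0, rank ∂_1 = 4 ⇒ b_0 = 5 − 0 − 4 = 1; all invariant factors of ∂_1 are 1 so no torsion. So H_0 = Z.
rank ∂_1 = 4, rank ∂_2 = 0 ⇒ b_1 = 6 − 4 − 0 = 2. So H_1 = Z^2.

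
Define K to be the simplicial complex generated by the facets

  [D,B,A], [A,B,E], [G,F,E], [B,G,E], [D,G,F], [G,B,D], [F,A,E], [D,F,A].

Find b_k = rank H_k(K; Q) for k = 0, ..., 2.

b_0 = 1, b_1 = 0, b_2 = 1.

Fix the vertex order A < B < D < E < F < G and write every simplex with vertices in increasing order. Then dim K = 2 and the simplices of K are:

  0-simplices (6): A, B, D, E, F, G
  1-simplices (12): AB, AD, AE, AF, BD, BE, BG, DF, DG, EF, EG, FG
  2-simplices (8): ABD, ABE, ADF, AEF, BDG, BEG, DFG, EFG

so the chain groups are C_0 ≅ Z^6, C_1 ≅ Z^12, C_2 ≅ Z^8.

∂_1: C_1 → C_0 is given by ∂[p,q] = [q] − [p].
This gives a 6×12 integer matrix of rank 5; reducing to Smith normal form yields diagonal entries (1,1,1,1,1).

∂_2: C_2 → C_1 maps a triangle to the signed sum of its edges. For instance
  ∂BDG = DG − BG + BD,
  ∂AEF = EF − AF + AE.
This gives a 12×8 integer matrix of rank 7; reducing to Smith normal form yields diagonal entries (1,1,1,1,1,1,1).

Computing H_k = (kernel of ∂_k) / (image of ∂_{k+1}):

  H_0: rank C_0 − rank ∂_1 = 6 − 5 = 1, and the invariant factors of ∂_1 are all 1, so H_0 = Z.
  H_1: rank ker ∂_1 − rank ∂_2 = (12 − 5) − 7 = 0, and the invariant factors of ∂_2 are all 1, so H_1 = 0.
  H_2: rank ker ∂_2 − rank ∂_3 = (8 − 7) − 0 = 1, and there is no ∂_3, so H_2 = Z.

As a check, the Euler characteristic is 6 − 12 + 8 = 2, which agrees with 1 − 0 + 1 = 2.
(K is a triangulation of the 2-sphere S^2.)

Hence the Betti numbers are b_0 = 1, b_1 = 0, b_2 = 1.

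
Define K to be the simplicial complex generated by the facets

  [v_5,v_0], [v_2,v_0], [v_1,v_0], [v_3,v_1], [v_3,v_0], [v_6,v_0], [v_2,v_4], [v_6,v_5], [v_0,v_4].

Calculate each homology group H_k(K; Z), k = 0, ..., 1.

H_0 ≅ Z,  H_1 ≅ Z^3.

Take the total order v_0 < v_1 < v_2 < v_3 < v_4 < v_5 < v_6 on the vertex set. Then K (dimension 1) consists of the simplices:

  0-simplices (7): [v_0], [v_1], [v_2], [v_3], [v_4], [v_5], [v_6]
  1-simplices (9): [v_0,v_1], [v_0,v_2], [v_0,v_3], [v_0,v_4], [v_0,v_5], [v_0,v_6], [v_1,v_3], [v_2,v_4], [v_5,v_6]

so the chain groups are C_0 ≅ Z^7, C_1 ≅ Z^9.

∂_1: C_1 → C_0 maps an edge to its endpoints' difference, ∂[p,q] = q − p. For instance
  ∂[v_0,v_5] = [v_5] − [v_0].
As a 7×9 matrix over Z this has rank 6, with invariant factors (1,1,1,1,1,1).

From H_k ≅ ker(∂_k) / im(∂_{k+1}) we obtain:

  H_0: rank C_0 − rank ∂_1 = 7 − 6 = 1, and the invariant factors of ∂_1 are all 1, so H_0 = Z.
  H_1: rank ker ∂_1 − rank ∂_2 = (9 − 6) − 0 = 3, and there is no ∂_2, so H_1 = Z^3.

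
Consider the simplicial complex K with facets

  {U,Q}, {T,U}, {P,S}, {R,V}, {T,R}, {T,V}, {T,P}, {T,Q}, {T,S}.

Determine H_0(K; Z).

Take the total order P < Q < R < S < T < U < V on the vertex set. Then K (dimension 1) consists of the simplices:

  0-simplices (7): P, Q, R, S, T, U, V
  1-simplices (9): PS, PT, QT, QU, RT, RV, ST, TU, TV

Hence C_0 ≅ Z^7, C_1 ≅ Z^9.

The boundary map ∂_1: C_1 → C_0 maps an edge to its endpoints' difference, ∂[p,q] = q − p.
The resulting 7×9 matrix has rank 6, and its Smith normal form has invariant factors (1,1,1,1,1,1).

Reading off H_k = ker ∂_k / im ∂_{k+1}:

  H_0: rank C_0 − rank ∂_1 = 7 − 6 = 1, and the invariant factors of ∂_1 are all 1, so H_0 ≅ Z.

H_0 = Z.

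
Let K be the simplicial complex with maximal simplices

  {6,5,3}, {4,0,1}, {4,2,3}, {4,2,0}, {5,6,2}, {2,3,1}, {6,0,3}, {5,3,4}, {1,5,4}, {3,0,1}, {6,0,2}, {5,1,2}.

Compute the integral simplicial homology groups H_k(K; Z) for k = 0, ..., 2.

K has 7 vertices, 18 edges, 12 triangles.
rank ∂_0 = 0, rank ∂_1 = 6 ⇒ b_0 = 7 − 0 − 6 = 1; all invariant factors of ∂_1 are 1 so no torsion. So H_0 ≅ Z.
rank ∂_1 = 6, rank ∂_2 = 12 ⇒ b_1 = 18 − 6 − 12 = 0; ∂_2 has invariant factor(s) [2] giving torsion. So H_1 ≅ Z/2.
rank ∂_2 = 12, rank ∂_3 = 0 ⇒ b_2 = 12 − 12 − 0 = 0. So H_2 ≅ 0.

H_0 = Z,  H_1 = Z/2,  H_2 = 0.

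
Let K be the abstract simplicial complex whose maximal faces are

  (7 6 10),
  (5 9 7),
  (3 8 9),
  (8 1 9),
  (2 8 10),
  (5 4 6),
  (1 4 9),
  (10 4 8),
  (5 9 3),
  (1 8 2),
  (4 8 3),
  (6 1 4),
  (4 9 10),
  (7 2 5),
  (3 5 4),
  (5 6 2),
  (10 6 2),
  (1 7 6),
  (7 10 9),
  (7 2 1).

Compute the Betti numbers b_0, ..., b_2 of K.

b_0 = 1, b_1 = 1, b_2 = 0.

Order the vertices as 1 < 2 < 3 < 4 < 5 < 6 < 7 < 8 < 9 < 10. Listing each simplex with vertices in this order, K has dimension 2 with simplices:

  0-simplices (10): [1], [2], [3], [4], [5], [6], [7], [8], [9], [10]
  1-simplices (30): (30 of them)
  2-simplices (20): (20 of them)

so the chain groups are C_0 ≅ Z^10, C_1 ≅ Z^30, C_2 ≅ Z^20.

∂_1: C_1 → C_0 maps an edge to its endpoints' difference, ∂[p,q] = q − p. For instance
  ∂[2,10] = [10] − [2].
As a 10×30 matrix over Z this has rank 9, with invariant factors (1,1,1,1,1,1,1,1,1).

Boundary ∂_2: C_2 → C_1 maps a triangle to the signed sum of its edges. For instance
  ∂[1,8,9] = [8,9] − [1,9] + [1,8],
  ∂[3,5,9] = [5,9] − [3,9] + [3,5].
The 30×20 boundary matrix has rank 20 and Smith normal form diag(1,1,1,1,1,1,1,1,1,1,1,1,1,1,1,1,1,1,1,2).

From H_k ≅ ker(∂_k) / im(∂_{k+1}) we obtain:

  H_0: rank C_0 − rank ∂_1 = 10 − 9 = 1, and the invariant factors of ∂_1 are all 1, so H_0 = Z.
  H_1: rank ker ∂_1 − rank ∂_2 = (30 − 9) − 20 = 1, and ∂_2 has invariant factor 2 > 1, so H_1 = Z × Z/2.
  H_2: rank ker ∂_2 − rank ∂_3 = (20 − 20) − 0 = 0, and there is no ∂_3, so H_2 = 0.

As a check, the Euler characteristic is 10 − 30 + 20 = 0, which agrees with 1 − 1 + 0 = 0.

Hence the Betti numbers are b_0 = 1, b_1 = 1, b_2 = 0.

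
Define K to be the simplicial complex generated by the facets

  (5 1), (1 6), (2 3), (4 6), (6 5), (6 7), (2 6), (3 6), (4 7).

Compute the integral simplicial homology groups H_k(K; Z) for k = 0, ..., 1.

H_0 = Z,  H_1 = Z^3.

Fix the vertex order 1 < 2 < 3 < 4 < 5 < 6 < 7 and write every simplex with vertices in increasing order. Then dim K = 1 and the simplices of K are:

  0-simplices (7): [1], [2], [3], [4], [5], [6], [7]
  1-simplices (9): [1,5], [1,6], [2,3], [2,6], [3,6], [4,6], [4,7], [5,6], [6,7]

giving chain groups C_0 ≅ Z^7, C_1 ≅ Z^9.

The boundary map ∂_1: C_1 → C_0 maps an edge to its endpoints' difference, ∂[p,q] = q − p.
As a 7×9 matrix over Z this has rank 6, with invariant factors (1,1,1,1,1,1).

Now H_k = ker ∂_k / im ∂_{k+1}, so:

  H_0: rank C_0 − rank ∂_1 = 7 − 6 = 1, and the invariant factors of ∂_1 are all 1, so H_0 = Z.
  H_1: rank ker ∂_1 − rank ∂_2 = (9 − 6) − 0 = 3, and there is no ∂_2, so H_1 = Z^3.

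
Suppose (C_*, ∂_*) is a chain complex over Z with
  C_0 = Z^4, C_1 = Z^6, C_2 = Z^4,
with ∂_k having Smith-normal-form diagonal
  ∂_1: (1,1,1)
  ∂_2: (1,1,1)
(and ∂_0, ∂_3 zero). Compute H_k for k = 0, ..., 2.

H_0: b_0 = 4 − 0 − 3 = 1; torsion from ∂_1 factors > 1: none. So H_0 = Z.
H_1: b_1 = 6 − 3 − 3 = 0; torsion from ∂_2 factors > 1: none. So H_1 = 0.
H_2: b_2 = 4 − 3 − 0 = 1; torsion from ∂_3 factors > 1: none. So H_2 = Z.

H_0 = Z,  H_1 = 0,  H_2 = Z.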